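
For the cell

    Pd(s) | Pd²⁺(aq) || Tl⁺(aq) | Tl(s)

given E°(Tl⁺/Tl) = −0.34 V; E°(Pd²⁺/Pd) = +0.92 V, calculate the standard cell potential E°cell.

−1.26 V

By convention the left-hand electrode in cell notation is the anode (oxidation) and the right-hand electrode is the cathode (reduction).
E°cell = E°(right) − E°(left) = −0.34 − (+0.92) = −1.26 V.
The negative sign shows that, as written, the cell would require an external voltage to drive the reaction.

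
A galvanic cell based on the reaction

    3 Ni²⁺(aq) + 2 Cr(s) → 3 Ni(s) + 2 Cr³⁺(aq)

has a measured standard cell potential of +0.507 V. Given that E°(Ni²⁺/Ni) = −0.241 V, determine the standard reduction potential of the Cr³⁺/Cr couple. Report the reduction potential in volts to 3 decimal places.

−0.748 V

In the reaction as written the Ni²⁺/Ni couple is reduced (cathode) and Cr³⁺/Cr is oxidized (anode), so E°cell = E°(Ni²⁺/Ni) − E°(Cr³⁺/Cr).
E°(Cr³⁺/Cr) = E°(cathode) − E°cell = −0.241 − (+0.507) = −0.748 V.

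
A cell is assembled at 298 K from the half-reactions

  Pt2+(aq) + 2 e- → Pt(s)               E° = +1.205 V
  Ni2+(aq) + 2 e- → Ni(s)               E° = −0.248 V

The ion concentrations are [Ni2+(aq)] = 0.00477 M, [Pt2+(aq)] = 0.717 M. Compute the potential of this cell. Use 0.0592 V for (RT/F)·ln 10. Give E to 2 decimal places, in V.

+1.52 V

The Pt²⁺/Pt couple has the more positive E°, so it is the cathode; Ni²⁺/Ni is the anode.
The standard potential is +1.205 − (−0.248) = +1.453 V and the balanced reaction transfers n = 2 electrons.
Balancing gives Pt2+(aq) + Ni(s) → Pt(s) + Ni2+(aq); hence Q = [Ni2+(aq)] / [Pt2+(aq)] = 0.00665 (log Q = −2.177).
E = E° − (0.0592/n)·log Q = +1.453 − (0.0592/2)(−2.177) = +1.52 V.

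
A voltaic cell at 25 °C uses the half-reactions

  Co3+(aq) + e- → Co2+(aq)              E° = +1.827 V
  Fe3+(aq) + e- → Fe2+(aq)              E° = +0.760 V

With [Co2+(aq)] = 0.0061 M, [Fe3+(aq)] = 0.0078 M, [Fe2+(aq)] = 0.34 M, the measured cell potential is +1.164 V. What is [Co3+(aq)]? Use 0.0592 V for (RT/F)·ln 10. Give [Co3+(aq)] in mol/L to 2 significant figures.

With Co³⁺/Co²⁺ at the cathode and Fe³⁺/Fe²⁺ at the anode, E°cell = +1.827 − (+0.760) = +1.067 V (n = 1).
Since E = E° − (0.0592/n)·log Q, log Q = n(E° − E)/0.0592 = −1.639.
The balanced reaction is Co3+(aq) + Fe2+(aq) → Co2+(aq) + Fe3+(aq), so Q = ([Co2+(aq)]·[Fe3+(aq)]) / ([Co3+(aq)]·[Fe2+(aq)]).
Solving for the unknown gives log [Co3+(aq)] = −2.215, so [Co3+(aq)] ≈ 0.0061 M.

0.0061 M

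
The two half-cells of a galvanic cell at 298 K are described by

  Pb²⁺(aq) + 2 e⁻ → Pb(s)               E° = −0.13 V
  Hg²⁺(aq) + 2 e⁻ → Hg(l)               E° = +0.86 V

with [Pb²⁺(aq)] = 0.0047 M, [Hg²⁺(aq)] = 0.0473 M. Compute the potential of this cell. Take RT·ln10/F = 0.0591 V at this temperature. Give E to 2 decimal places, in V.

+1.02 V

Since E°(Hg²⁺/Hg) > E°(Pb²⁺/Pb), Hg²⁺/Hg serves as the cathode.
The standard potential is +0.86 − (−0.13) = +0.99 V and the balanced reaction transfers n = 2 electrons.
Balancing gives Hg²⁺(aq) + Pb(s) → Hg(l) + Pb²⁺(aq); hence Q = [Pb²⁺(aq)] / [Hg²⁺(aq)] = 0.0994 (log Q = −1.003).
E = E° − (0.0591/n)·log Q = +0.99 − (0.0591/2)(−1.003) = +1.02 V.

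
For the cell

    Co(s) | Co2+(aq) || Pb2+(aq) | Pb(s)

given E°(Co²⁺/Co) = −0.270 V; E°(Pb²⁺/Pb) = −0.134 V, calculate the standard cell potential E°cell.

+0.136 V

By convention the left-hand electrode in cell notation is the anode (oxidation) and the right-hand electrode is the cathode (reduction).
E°cell = E°(right) − E°(left) = −0.134 − (−0.270) = +0.136 V.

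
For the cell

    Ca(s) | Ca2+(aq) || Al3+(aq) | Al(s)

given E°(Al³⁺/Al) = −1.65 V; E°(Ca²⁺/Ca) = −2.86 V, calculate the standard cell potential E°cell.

+1.21 V

By convention the left-hand electrode in cell notation is the anode (oxidation) and the right-hand electrode is the cathode (reduction).
E°cell = E°(right) − E°(left) = −1.65 − (−2.86) = +1.21 V.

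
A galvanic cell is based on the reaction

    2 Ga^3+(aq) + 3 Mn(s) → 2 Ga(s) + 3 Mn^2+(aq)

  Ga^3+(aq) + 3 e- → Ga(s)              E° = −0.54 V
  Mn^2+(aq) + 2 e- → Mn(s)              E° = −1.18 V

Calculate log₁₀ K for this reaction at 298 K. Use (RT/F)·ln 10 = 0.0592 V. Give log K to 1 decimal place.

The Ga³⁺/Ga couple is reduced (cathode); E°cell = −0.54 − (−1.18) = +0.64 V with n = 6.
At equilibrium E = 0, so log K = nE°cell / 0.0592 = (6)(+0.64) / 0.0592 = 64.9.

log K = 64.9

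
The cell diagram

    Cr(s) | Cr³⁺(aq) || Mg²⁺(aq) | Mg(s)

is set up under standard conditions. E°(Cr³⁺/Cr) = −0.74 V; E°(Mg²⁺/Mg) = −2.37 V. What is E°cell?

−1.63 V

By convention the left-hand electrode in cell notation is the anode (oxidation) and the right-hand electrode is the cathode (reduction).
E°cell = E°(right) − E°(left) = −2.37 − (−0.74) = −1.63 V.
The negative sign shows that, as written, the cell would require an external voltage to drive the reaction.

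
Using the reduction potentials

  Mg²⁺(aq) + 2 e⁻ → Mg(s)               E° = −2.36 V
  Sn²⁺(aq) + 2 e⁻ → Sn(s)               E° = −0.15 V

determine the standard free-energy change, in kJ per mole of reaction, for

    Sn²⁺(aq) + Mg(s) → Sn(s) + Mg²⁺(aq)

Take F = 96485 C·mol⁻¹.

−426 kJ/mol

In the reaction as written Sn²⁺(aq) is reduced, so the Sn²⁺/Sn couple is the cathode and Mg²⁺/Mg is the anode.
E°cell = −0.15 − (−2.36) = +2.21 V; balancing electrons gives n = 2.
ΔG° = −nFE°cell = −(2)(96485)(+2.21) J/mol = −426 kJ/mol.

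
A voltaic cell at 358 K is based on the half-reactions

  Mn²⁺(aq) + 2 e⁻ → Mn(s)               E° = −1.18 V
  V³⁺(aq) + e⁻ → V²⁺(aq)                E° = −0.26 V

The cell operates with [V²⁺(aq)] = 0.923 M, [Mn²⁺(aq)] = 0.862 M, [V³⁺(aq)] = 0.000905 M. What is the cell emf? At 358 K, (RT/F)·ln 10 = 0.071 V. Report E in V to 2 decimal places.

+0.71 V

The V³⁺/V²⁺ couple has the more positive E°, so it is the cathode; Mn²⁺/Mn is the anode.
E°cell = −0.26 − (−1.18) = +0.92 V, with n = 2 electrons transferred.
Balancing gives 2 V³⁺(aq) + Mn(s) → 2 V²⁺(aq) + Mn²⁺(aq); hence Q = ([V²⁺(aq)]^2·[Mn²⁺(aq)]) / [V³⁺(aq)]^2 = 8.97×10^5 (log Q = 5.953).
Applying E = E° − (RT ln10/nF)·log Q gives +0.92 − (0.071/2)(5.953) = +0.71 V.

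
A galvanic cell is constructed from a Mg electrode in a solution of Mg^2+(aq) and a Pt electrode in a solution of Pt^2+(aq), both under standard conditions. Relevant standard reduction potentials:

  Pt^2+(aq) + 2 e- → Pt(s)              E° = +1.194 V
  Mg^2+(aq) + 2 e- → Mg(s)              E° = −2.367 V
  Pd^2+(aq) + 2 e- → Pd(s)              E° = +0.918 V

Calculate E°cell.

Of the two couples in this cell, the one with the more positive reduction potential is reduced at the cathode: here that is Pt²⁺/Pt (+1.194 V); Mg²⁺/Mg (−2.367 V) is the anode.
E°cell = E°(cathode) − E°(anode) = +1.194 − (−2.367) = +3.561 V.

+3.561 V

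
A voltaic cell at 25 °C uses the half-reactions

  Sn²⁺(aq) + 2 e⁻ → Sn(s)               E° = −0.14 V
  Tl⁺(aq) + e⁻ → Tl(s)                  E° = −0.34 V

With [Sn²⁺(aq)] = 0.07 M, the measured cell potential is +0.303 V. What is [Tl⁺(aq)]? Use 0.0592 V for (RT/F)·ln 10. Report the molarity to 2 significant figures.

Sn²⁺/Sn is the cathode (higher E°); E°cell = −0.14 − (−0.34) = +0.20 V with n = 2.
From the Nernst equation, log Q = n(E° − E)/0.0592 = 2·(+0.20 − (+0.303))/0.0592 = −3.480.
Balancing electrons gives Sn²⁺(aq) + 2 Tl(s) → Sn(s) + 2 Tl⁺(aq); thus Q = [Tl⁺(aq)]^2 / [Sn²⁺(aq)].
Isolating [Tl⁺(aq)] in Q = 10^{−3.480} yields log [Tl⁺(aq)] = −2.317, i.e. 0.0048 M.

0.0048 M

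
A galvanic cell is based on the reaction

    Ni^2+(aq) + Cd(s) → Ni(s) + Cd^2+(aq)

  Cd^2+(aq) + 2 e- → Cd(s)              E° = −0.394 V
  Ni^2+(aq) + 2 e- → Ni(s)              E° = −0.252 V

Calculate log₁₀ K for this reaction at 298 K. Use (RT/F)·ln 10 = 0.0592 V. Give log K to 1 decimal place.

log K = 4.8

The Ni²⁺/Ni couple is reduced (cathode); E°cell = −0.252 − (−0.394) = +0.142 V with n = 2.
At equilibrium E = 0, so log K = nE°cell / 0.0592 = (2)(+0.142) / 0.0592 = 4.8.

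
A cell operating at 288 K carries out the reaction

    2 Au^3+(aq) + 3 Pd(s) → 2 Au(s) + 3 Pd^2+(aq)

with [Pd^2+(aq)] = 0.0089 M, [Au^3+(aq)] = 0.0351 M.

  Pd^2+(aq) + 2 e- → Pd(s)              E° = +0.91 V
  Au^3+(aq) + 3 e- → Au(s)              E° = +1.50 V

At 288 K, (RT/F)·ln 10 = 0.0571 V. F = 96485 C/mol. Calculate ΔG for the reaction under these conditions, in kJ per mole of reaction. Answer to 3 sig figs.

−359 kJ/mol

With Au³⁺/Au reduced at the cathode, E°cell = +1.50 − (+0.91) = +0.59 V and n = 6.
Q = [Pd^2+(aq)]^3 / [Au^3+(aq)]^2 = 0.000572, so log Q = −3.242 and E = +0.59 − (0.0571/6)(−3.242) = +0.6209 V.
Then ΔG = −nFE = −6 × 96485 × +0.6209 J/mol = −359 kJ/mol.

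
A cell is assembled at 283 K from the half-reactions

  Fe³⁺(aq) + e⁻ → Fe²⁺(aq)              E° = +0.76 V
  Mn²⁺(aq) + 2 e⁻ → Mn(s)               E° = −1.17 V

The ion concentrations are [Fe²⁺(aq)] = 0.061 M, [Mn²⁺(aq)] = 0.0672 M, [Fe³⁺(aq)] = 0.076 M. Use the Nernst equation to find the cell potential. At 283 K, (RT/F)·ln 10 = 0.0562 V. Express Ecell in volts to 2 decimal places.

Fe³⁺/Fe²⁺ is reduced (cathode, E° = +0.76 V) and Mn²⁺/Mn is oxidized (anode).
The standard potential is +0.76 − (−1.17) = +1.93 V and the balanced reaction transfers n = 2 electrons.
The balanced reaction is 2 Fe³⁺(aq) + Mn(s) → 2 Fe²⁺(aq) + Mn²⁺(aq), so Q = ([Fe²⁺(aq)]^2·[Mn²⁺(aq)]) / [Fe³⁺(aq)]^2 = 0.0433 and log Q = −1.364.
E = E° − (0.0562/n)·log Q = +1.93 − (0.0562/2)(−1.364) = +1.97 V.

+1.97 V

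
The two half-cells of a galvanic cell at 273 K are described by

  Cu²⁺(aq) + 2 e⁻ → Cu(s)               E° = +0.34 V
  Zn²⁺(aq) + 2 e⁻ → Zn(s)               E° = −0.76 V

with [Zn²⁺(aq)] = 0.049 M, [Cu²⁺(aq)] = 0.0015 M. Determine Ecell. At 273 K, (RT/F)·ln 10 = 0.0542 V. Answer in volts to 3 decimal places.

The Cu²⁺/Cu couple has the more positive E°, so it is the cathode; Zn²⁺/Zn is the anode.
The standard potential is +0.34 − (−0.76) = +1.10 V and the balanced reaction transfers n = 2 electrons.
Balancing gives Cu²⁺(aq) + Zn(s) → Cu(s) + Zn²⁺(aq); hence Q = [Zn²⁺(aq)] / [Cu²⁺(aq)] = 32.7 (log Q = 1.514).
By the Nernst equation, E = +1.10 − (0.0542/2)·(1.514) = +1.059 V.

+1.059 V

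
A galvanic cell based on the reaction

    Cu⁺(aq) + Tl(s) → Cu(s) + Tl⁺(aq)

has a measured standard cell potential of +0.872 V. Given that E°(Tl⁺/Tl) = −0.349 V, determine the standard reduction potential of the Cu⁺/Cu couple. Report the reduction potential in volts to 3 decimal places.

+0.523 V

In the reaction as written the Cu⁺/Cu couple is reduced (cathode) and Tl⁺/Tl is oxidized (anode), so E°cell = E°(Cu⁺/Cu) − E°(Tl⁺/Tl).
E°(Cu⁺/Cu) = E°cell + E°(anode) = +0.872 + (−0.349) = +0.523 V.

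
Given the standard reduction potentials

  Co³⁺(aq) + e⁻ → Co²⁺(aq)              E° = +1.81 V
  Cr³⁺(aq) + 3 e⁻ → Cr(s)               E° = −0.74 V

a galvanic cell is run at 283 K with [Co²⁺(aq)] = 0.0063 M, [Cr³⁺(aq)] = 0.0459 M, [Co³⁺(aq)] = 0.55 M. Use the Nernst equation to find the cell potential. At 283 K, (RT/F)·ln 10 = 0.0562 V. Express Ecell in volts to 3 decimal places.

+2.684 V

Since E°(Co³⁺/Co²⁺) > E°(Cr³⁺/Cr), Co³⁺/Co²⁺ serves as the cathode.
The standard potential is +1.81 − (−0.74) = +2.55 V and the balanced reaction transfers n = 3 electrons.
For the overall reaction 3 Co³⁺(aq) + Cr(s) → 3 Co²⁺(aq) + Cr³⁺(aq), Q = ([Co²⁺(aq)]^3·[Cr³⁺(aq)]) / [Co³⁺(aq)]^3 = 6.9×10^−8, giving log Q = −7.161.
E = E° − (0.0562/n)·log Q = +2.55 − (0.0562/3)(−7.161) = +2.684 V.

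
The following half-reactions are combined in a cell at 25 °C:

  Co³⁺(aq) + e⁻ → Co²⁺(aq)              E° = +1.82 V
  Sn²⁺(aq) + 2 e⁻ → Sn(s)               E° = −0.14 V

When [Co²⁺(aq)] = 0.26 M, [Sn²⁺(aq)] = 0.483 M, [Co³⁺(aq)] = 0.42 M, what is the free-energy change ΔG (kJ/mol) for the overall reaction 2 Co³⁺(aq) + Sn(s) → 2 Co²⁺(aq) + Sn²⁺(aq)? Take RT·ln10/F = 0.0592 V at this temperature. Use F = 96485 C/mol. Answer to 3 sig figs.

−382 kJ/mol

The standard cell potential is +1.82 − (−0.14) = +1.96 V, with n = 2 electrons in the balanced equation.
Here Q = ([Co²⁺(aq)]^2·[Sn²⁺(aq)]) / [Co³⁺(aq)]^2 = 0.185 (log Q = −0.733), giving E = +1.96 − (0.0592/2)·(−0.733) = +1.9817 V.
Finally ΔG = −nFE = −(2)(96485 C/mol)(+1.9817 V) = −382 kJ/mol.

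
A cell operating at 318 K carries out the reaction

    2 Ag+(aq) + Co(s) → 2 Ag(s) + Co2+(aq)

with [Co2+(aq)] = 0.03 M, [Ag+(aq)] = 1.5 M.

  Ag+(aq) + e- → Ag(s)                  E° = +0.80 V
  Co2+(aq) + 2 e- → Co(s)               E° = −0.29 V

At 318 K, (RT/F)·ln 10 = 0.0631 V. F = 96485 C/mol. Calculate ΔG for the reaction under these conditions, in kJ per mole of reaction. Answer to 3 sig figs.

The standard cell potential is +0.80 − (−0.29) = +1.09 V, with n = 2 electrons in the balanced equation.
The reaction quotient is [Co2+(aq)] / [Ag+(aq)]^2 = 0.0133; by Nernst, E = +1.09 − (0.0631/2)(−1.875) = +1.1492 V.
Then ΔG = −nFE = −2 × 96485 × +1.1492 J/mol = −222 kJ/mol.

−222 kJ/mol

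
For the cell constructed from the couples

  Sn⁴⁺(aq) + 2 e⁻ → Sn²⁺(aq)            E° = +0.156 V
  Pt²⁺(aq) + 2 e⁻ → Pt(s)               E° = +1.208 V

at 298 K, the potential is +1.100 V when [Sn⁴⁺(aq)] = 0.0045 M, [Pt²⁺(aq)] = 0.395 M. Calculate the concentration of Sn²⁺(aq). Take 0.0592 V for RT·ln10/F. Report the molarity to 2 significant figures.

0.48 M

With Pt²⁺/Pt at the cathode and Sn⁴⁺/Sn²⁺ at the anode, E°cell = +1.208 − (+0.156) = +1.052 V (n = 2).
Rearranging E = E° − (0.0592/n)·log Q gives log Q = 2(+1.052 − (+1.100))/0.0592 = −1.622.
Balancing electrons gives Pt²⁺(aq) + Sn²⁺(aq) → Pt(s) + Sn⁴⁺(aq); thus Q = [Sn⁴⁺(aq)] / ([Pt²⁺(aq)]·[Sn²⁺(aq)]).
Substituting the known concentrations and solving, log [Sn²⁺(aq)] = −0.321 and [Sn²⁺(aq)] = 0.48 M.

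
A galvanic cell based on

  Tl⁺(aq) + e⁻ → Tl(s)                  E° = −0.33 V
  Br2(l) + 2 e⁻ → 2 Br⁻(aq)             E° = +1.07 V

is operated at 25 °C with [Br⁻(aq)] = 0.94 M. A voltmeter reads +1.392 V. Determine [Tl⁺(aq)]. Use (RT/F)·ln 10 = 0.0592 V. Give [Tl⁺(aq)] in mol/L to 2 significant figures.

With Br₂/Br⁻ at the cathode and Tl⁺/Tl at the anode, E°cell = +1.07 − (−0.33) = +1.40 V (n = 2).
From the Nernst equation, log Q = n(E° − E)/0.0592 = 2·(+1.40 − (+1.392))/0.0592 = 0.270.
For Br2(l) + 2 Tl(s) → 2 Br⁻(aq) + 2 Tl⁺(aq), the reaction quotient is Q = [Br⁻(aq)]^2·[Tl⁺(aq)]^2.
Solving for the unknown gives log [Tl⁺(aq)] = 0.162, so [Tl⁺(aq)] ≈ 1.5 M.

1.5 M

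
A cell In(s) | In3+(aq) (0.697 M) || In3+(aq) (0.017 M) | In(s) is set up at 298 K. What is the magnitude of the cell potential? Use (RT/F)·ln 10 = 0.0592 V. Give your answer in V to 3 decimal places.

0.032 V

For a concentration cell E°cell = 0, since both electrodes use the same couple.
The compartment with the higher In3+(aq) concentration (0.697 M) acts as the cathode; ions are reduced there and produced at the dilute (0.017 M) anode.
With n = 3, Ecell = −(0.0592/3)·log([dilute]/[conc]) = −(0.0592/3)·log(0.017/0.697) = +0.032 V.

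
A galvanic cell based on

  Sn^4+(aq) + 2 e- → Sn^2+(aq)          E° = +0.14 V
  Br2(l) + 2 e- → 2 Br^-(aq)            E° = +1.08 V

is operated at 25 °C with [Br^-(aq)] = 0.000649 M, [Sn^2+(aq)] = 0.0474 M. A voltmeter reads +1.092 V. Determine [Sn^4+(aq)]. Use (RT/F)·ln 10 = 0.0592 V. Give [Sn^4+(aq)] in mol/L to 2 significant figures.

0.82 M

With Br₂/Br⁻ at the cathode and Sn⁴⁺/Sn²⁺ at the anode, E°cell = +1.08 − (+0.14) = +0.94 V (n = 2).
Since E = E° − (0.0592/n)·log Q, log Q = n(E° − E)/0.0592 = −5.135.
For Br2(l) + Sn^2+(aq) → 2 Br^-(aq) + Sn^4+(aq), the reaction quotient is Q = ([Br^-(aq)]^2·[Sn^4+(aq)]) / [Sn^2+(aq)].
Isolating [Sn^4+(aq)] in Q = 10^{−5.135} yields log [Sn^4+(aq)] = −0.084, i.e. 0.82 M.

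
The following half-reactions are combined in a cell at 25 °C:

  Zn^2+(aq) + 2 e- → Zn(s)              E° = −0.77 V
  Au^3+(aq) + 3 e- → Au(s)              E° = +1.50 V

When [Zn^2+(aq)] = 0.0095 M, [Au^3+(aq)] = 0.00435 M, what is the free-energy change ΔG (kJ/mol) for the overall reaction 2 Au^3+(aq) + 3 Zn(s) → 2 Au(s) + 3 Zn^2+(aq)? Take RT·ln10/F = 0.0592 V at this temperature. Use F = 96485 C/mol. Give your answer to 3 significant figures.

With Au³⁺/Au reduced at the cathode, E°cell = +1.50 − (−0.77) = +2.27 V and n = 6.
Here Q = [Zn^2+(aq)]^3 / [Au^3+(aq)]^2 = 0.0453 (log Q = −1.344), giving E = +2.27 − (0.0592/6)·(−1.344) = +2.2833 V.
Then ΔG = −nFE = −6 × 96485 × +2.2833 J/mol = −1320 kJ/mol.

−1320 kJ/mol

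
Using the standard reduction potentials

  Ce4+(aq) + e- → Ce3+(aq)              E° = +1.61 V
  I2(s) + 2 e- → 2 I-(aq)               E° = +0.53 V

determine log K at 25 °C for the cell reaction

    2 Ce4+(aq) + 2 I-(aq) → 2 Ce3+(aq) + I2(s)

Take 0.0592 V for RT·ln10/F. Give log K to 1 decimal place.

log K = 36.5

The Ce⁴⁺/Ce³⁺ couple is reduced (cathode); E°cell = +1.61 − (+0.53) = +1.08 V with n = 2.
At equilibrium E = 0, so log K = nE°cell / 0.0592 = (2)(+1.08) / 0.0592 = 36.5.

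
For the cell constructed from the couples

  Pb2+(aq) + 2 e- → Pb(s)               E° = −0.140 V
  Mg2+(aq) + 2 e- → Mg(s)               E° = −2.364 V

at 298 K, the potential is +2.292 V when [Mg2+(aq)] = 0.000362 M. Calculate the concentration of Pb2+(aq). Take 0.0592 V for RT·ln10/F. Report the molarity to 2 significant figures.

0.072 M

The Pb²⁺/Pb couple has the larger reduction potential, so it is the cathode: E°cell = −0.140 − (−2.364) = +2.224 V and n = 2.
Rearranging E = E° − (0.0592/n)·log Q gives log Q = 2(+2.224 − (+2.292))/0.0592 = −2.297.
The balanced reaction is Pb2+(aq) + Mg(s) → Pb(s) + Mg2+(aq), so Q = [Mg2+(aq)] / [Pb2+(aq)].
Isolating [Pb2+(aq)] in Q = 10^{−2.297} yields log [Pb2+(aq)] = −1.144, i.e. 0.072 M.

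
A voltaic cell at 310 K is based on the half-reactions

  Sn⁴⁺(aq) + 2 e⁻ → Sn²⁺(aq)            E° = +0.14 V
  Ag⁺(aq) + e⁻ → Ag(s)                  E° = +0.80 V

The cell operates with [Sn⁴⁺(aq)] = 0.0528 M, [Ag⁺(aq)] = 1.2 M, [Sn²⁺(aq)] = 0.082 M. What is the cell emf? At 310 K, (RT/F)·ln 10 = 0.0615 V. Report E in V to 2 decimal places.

+0.67 V

Since E°(Ag⁺/Ag) > E°(Sn⁴⁺/Sn²⁺), Ag⁺/Ag serves as the cathode.
E°cell = +0.80 − (+0.14) = +0.66 V, with n = 2 electrons transferred.
The balanced reaction is 2 Ag⁺(aq) + Sn²⁺(aq) → 2 Ag(s) + Sn⁴⁺(aq), so Q = [Sn⁴⁺(aq)] / ([Ag⁺(aq)]^2·[Sn²⁺(aq)]) = 0.447 and log Q = −0.350.
Applying E = E° − (RT ln10/nF)·log Q gives +0.66 − (0.0615/2)(−0.350) = +0.67 V.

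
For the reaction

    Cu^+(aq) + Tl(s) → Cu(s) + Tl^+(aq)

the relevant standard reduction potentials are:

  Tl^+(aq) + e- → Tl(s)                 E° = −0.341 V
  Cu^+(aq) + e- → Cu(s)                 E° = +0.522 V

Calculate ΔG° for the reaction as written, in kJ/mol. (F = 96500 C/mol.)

−83.3 kJ/mol

In the reaction as written Cu^+(aq) is reduced, so the Cu⁺/Cu couple is the cathode and Tl⁺/Tl is the anode.
E°cell = +0.522 − (−0.341) = +0.863 V; balancing electrons gives n = 1.
ΔG° = −nFE°cell = −(1)(96500)(+0.863) J/mol = −83.3 kJ/mol.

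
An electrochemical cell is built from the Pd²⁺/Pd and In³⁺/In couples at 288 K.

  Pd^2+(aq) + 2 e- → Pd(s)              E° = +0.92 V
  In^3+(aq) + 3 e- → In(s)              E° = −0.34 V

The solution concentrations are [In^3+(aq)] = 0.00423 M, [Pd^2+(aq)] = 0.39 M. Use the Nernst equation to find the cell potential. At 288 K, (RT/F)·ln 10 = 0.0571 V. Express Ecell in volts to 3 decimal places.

+1.294 V

The Pd²⁺/Pd couple has the more positive E°, so it is the cathode; In³⁺/In is the anode.
E°cell = E°cat − E°an = +0.92 − (−0.34) = +1.26 V; n = 6.
The balanced reaction is 3 Pd^2+(aq) + 2 In(s) → 3 Pd(s) + 2 In^3+(aq), so Q = [In^3+(aq)]^2 / [Pd^2+(aq)]^3 = 0.000302 and log Q = −3.521.
Applying E = E° − (RT ln10/nF)·log Q gives +1.26 − (0.0571/6)(−3.521) = +1.294 V.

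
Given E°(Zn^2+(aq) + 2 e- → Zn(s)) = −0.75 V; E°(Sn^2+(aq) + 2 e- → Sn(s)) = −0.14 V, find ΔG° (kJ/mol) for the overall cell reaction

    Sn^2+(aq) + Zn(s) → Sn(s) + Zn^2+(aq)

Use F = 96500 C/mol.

−118 kJ/mol

In the reaction as written Sn^2+(aq) is reduced, so the Sn²⁺/Sn couple is the cathode and Zn²⁺/Zn is the anode.
E°cell = −0.14 − (−0.75) = +0.61 V; balancing electrons gives n = 2.
ΔG° = −nFE°cell = −(2)(96500)(+0.61) J/mol = −118 kJ/mol.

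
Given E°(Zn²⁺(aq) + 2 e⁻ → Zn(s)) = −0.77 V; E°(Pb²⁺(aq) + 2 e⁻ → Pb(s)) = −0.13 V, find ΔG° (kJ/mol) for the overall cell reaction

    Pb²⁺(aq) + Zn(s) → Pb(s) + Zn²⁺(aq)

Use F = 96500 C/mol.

−124 kJ/mol

In the reaction as written Pb²⁺(aq) is reduced, so the Pb²⁺/Pb couple is the cathode and Zn²⁺/Zn is the anode.
E°cell = −0.13 − (−0.77) = +0.64 V; balancing electrons gives n = 2.
ΔG° = −nFE°cell = −(2)(96500)(+0.64) J/mol = −124 kJ/mol.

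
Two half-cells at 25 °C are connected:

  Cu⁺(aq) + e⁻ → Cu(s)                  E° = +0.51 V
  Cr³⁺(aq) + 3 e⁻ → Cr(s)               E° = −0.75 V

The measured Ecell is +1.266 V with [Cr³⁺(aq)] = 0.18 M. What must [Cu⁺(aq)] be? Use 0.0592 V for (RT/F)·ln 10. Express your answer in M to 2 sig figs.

With Cu⁺/Cu at the cathode and Cr³⁺/Cr at the anode, E°cell = +0.51 − (−0.75) = +1.26 V (n = 3).
From the Nernst equation, log Q = n(E° − E)/0.0592 = 3·(+1.26 − (+1.266))/0.0592 = −0.304.
For 3 Cu⁺(aq) + Cr(s) → 3 Cu(s) + Cr³⁺(aq), the reaction quotient is Q = [Cr³⁺(aq)] / [Cu⁺(aq)]^3.
Substituting the known concentrations and solving, log [Cu⁺(aq)] = −0.147 and [Cu⁺(aq)] = 0.71 M.

0.71 M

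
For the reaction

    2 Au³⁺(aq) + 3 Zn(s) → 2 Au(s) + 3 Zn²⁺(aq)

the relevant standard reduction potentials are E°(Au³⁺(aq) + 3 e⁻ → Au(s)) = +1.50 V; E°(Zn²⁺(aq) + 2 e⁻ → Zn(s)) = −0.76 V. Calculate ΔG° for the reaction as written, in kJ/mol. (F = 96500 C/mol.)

−1309 kJ/mol

In the reaction as written Au³⁺(aq) is reduced, so the Au³⁺/Au couple is the cathode and Zn²⁺/Zn is the anode.
E°cell = +1.50 − (−0.76) = +2.26 V; balancing electrons gives n = 6.
ΔG° = −nFE°cell = −(6)(96500)(+2.26) J/mol = −1309 kJ/mol.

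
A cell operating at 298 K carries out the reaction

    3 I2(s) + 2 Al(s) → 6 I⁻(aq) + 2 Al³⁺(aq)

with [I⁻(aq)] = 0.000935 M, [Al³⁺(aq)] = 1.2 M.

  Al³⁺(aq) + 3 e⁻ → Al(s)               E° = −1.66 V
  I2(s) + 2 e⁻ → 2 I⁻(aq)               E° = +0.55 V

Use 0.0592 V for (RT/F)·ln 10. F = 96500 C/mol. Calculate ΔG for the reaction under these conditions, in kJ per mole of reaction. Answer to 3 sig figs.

E°cell = +0.55 − (−1.66) = +2.21 V; the balanced reaction transfers n = 6 electrons.
The reaction quotient is [I⁻(aq)]^6·[Al³⁺(aq)]^2 = 9.62×10^−19; by Nernst, E = +2.21 − (0.0592/6)(−18.017) = +2.3878 V.
Then ΔG = −nFE = −6 × 96500 × +2.3878 J/mol = −1380 kJ/mol.

−1380 kJ/mol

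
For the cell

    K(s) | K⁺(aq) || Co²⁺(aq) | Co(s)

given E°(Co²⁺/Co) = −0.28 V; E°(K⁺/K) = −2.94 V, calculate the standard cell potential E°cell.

+2.66 V

By convention the left-hand electrode in cell notation is the anode (oxidation) and the right-hand electrode is the cathode (reduction).
E°cell = E°(right) − E°(left) = −0.28 − (−2.94) = +2.66 V.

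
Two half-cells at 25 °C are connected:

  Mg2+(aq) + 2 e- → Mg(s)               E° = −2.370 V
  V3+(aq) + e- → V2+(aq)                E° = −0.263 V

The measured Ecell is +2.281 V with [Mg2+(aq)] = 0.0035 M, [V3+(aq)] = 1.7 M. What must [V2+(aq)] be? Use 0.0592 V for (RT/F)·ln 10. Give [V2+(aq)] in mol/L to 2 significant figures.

With V³⁺/V²⁺ at the cathode and Mg²⁺/Mg at the anode, E°cell = −0.263 − (−2.370) = +2.107 V (n = 2).
Rearranging E = E° − (0.0592/n)·log Q gives log Q = 2(+2.107 − (+2.281))/0.0592 = −5.878.
For 2 V3+(aq) + Mg(s) → 2 V2+(aq) + Mg2+(aq), the reaction quotient is Q = ([V2+(aq)]^2·[Mg2+(aq)]) / [V3+(aq)]^2.
Isolating [V2+(aq)] in Q = 10^{−5.878} yields log [V2+(aq)] = −1.481, i.e. 0.033 M.

0.033 M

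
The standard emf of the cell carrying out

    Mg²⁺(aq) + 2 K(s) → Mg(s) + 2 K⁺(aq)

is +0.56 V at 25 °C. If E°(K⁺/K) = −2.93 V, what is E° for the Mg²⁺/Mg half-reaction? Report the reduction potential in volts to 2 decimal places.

In the reaction as written the Mg²⁺/Mg couple is reduced (cathode) and K⁺/K is oxidized (anode), so E°cell = E°(Mg²⁺/Mg) − E°(K⁺/K).
E°(Mg²⁺/Mg) = E°cell + E°(anode) = +0.56 + (−2.93) = −2.37 V.

−2.37 V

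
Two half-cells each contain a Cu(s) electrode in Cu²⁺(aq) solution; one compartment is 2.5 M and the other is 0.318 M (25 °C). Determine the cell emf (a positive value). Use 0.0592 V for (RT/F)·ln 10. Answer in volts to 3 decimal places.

For a concentration cell E°cell = 0, since both electrodes use the same couple.
The compartment with the higher Cu²⁺(aq) concentration (2.5 M) acts as the cathode; ions are reduced there and produced at the dilute (0.318 M) anode.
With n = 2, Ecell = −(0.0592/2)·log([dilute]/[conc]) = −(0.0592/2)·log(0.318/2.5) = +0.027 V.

0.027 V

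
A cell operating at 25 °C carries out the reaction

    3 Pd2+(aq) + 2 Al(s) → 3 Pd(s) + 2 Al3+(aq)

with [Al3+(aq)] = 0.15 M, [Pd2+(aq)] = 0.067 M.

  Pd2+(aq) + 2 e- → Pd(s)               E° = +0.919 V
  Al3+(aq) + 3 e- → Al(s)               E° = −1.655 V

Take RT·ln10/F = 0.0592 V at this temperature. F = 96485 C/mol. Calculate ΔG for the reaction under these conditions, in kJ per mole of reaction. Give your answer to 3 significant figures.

−1480 kJ/mol

With Pd²⁺/Pd reduced at the cathode, E°cell = +0.919 − (−1.655) = +2.574 V and n = 6.
Q = [Al3+(aq)]^2 / [Pd2+(aq)]^3 = 74.8, so log Q = 1.874 and E = +2.574 − (0.0592/6)(1.874) = +2.5555 V.
Then ΔG = −nFE = −6 × 96485 × +2.5555 J/mol = −1480 kJ/mol.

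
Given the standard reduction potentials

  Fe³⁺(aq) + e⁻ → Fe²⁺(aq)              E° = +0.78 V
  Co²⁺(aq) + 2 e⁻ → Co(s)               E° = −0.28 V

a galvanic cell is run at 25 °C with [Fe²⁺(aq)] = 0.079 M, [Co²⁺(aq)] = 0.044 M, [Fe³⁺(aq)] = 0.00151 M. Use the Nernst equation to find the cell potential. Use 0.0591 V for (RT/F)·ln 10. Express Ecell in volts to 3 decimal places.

Fe³⁺/Fe²⁺ is reduced (cathode, E° = +0.78 V) and Co²⁺/Co is oxidized (anode).
The standard potential is +0.78 − (−0.28) = +1.06 V and the balanced reaction transfers n = 2 electrons.
Balancing gives 2 Fe³⁺(aq) + Co(s) → 2 Fe²⁺(aq) + Co²⁺(aq); hence Q = ([Fe²⁺(aq)]^2·[Co²⁺(aq)]) / [Fe³⁺(aq)]^2 = 120 (log Q = 2.081).
E = E° − (0.0591/n)·log Q = +1.06 − (0.0591/2)(2.081) = +0.999 V.

+0.999 V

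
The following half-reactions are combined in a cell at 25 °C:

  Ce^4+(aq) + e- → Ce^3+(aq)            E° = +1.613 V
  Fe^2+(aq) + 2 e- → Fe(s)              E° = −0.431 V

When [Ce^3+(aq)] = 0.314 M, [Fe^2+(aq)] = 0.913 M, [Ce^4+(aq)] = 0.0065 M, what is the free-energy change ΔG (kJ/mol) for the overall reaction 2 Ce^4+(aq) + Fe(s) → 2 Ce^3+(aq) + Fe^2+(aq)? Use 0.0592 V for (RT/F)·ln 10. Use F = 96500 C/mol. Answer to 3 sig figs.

−375 kJ/mol

E°cell = +1.613 − (−0.431) = +2.044 V; the balanced reaction transfers n = 2 electrons.
Q = ([Ce^3+(aq)]^2·[Fe^2+(aq)]) / [Ce^4+(aq)]^2 = 2.13×10^3, so log Q = 3.329 and E = +2.044 − (0.0592/2)(3.329) = +1.9455 V.
Then ΔG = −nFE = −2 × 96500 × +1.9455 J/mol = −375 kJ/mol.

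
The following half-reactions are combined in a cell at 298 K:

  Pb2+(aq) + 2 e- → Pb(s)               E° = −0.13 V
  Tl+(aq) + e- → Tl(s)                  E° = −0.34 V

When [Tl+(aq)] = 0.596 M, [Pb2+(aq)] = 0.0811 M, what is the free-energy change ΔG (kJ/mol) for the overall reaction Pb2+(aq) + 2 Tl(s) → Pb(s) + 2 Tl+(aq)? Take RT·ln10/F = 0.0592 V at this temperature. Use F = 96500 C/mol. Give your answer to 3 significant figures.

−36.9 kJ/mol

E°cell = −0.13 − (−0.34) = +0.21 V; the balanced reaction transfers n = 2 electrons.
Q = [Tl+(aq)]^2 / [Pb2+(aq)] = 4.38, so log Q = 0.641 and E = +0.21 − (0.0592/2)(0.641) = +0.1910 V.
ΔG = −nFE = −(2)(96500)(+0.1910) J/mol = −36.9 kJ/mol.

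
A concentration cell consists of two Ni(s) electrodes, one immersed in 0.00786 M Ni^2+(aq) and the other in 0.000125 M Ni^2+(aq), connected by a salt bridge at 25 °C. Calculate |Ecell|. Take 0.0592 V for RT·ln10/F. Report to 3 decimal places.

For a concentration cell E°cell = 0, since both electrodes use the same couple.
The compartment with the higher Ni^2+(aq) concentration (0.00786 M) acts as the cathode; ions are reduced there and produced at the dilute (0.000125 M) anode.
With n = 2, Ecell = −(0.0592/2)·log([dilute]/[conc]) = −(0.0592/2)·log(0.000125/0.00786) = +0.053 V.

0.053 V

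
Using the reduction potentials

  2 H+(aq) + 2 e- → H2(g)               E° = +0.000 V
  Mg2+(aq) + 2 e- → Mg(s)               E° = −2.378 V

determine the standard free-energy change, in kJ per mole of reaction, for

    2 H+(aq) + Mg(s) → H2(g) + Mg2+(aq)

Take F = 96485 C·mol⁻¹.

In the reaction as written H+(aq) is reduced, so the 2H⁺/H₂ couple is the cathode and Mg²⁺/Mg is the anode.
E°cell = +0.000 − (−2.378) = +2.378 V; balancing electrons gives n = 2.
ΔG° = −nFE°cell = −(2)(96485)(+2.378) J/mol = −459 kJ/mol.

−459 kJ/mol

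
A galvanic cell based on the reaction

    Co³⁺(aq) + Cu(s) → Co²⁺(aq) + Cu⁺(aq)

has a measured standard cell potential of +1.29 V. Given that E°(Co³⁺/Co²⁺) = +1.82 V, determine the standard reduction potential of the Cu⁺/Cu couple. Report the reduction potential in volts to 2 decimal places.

+0.53 V

In the reaction as written the Co³⁺/Co²⁺ couple is reduced (cathode) and Cu⁺/Cu is oxidized (anode), so E°cell = E°(Co³⁺/Co²⁺) − E°(Cu⁺/Cu).
E°(Cu⁺/Cu) = E°(cathode) − E°cell = +1.82 − (+1.29) = +0.53 V.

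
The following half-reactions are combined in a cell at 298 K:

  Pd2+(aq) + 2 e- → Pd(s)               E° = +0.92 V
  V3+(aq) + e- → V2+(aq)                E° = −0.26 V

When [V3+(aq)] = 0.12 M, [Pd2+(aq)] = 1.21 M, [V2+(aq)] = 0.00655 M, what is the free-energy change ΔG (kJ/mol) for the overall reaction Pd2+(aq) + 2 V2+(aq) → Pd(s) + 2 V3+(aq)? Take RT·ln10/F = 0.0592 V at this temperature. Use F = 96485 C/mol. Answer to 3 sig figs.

−214 kJ/mol

E°cell = +0.92 − (−0.26) = +1.18 V; the balanced reaction transfers n = 2 electrons.
The reaction quotient is [V3+(aq)]^2 / ([Pd2+(aq)]·[V2+(aq)]^2) = 277; by Nernst, E = +1.18 − (0.0592/2)(2.443) = +1.1077 V.
Finally ΔG = −nFE = −(2)(96485 C/mol)(+1.1077 V) = −214 kJ/mol.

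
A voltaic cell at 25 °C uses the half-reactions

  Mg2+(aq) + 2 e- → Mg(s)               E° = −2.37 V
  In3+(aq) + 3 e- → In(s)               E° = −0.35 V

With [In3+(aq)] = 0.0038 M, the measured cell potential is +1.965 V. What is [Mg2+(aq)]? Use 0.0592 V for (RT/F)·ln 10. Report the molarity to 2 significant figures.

1.8 M

In³⁺/In is the cathode (higher E°); E°cell = −0.35 − (−2.37) = +2.02 V with n = 6.
From the Nernst equation, log Q = n(E° − E)/0.0592 = 6·(+2.02 − (+1.965))/0.0592 = 5.574.
Balancing electrons gives 2 In3+(aq) + 3 Mg(s) → 2 In(s) + 3 Mg2+(aq); thus Q = [Mg2+(aq)]^3 / [In3+(aq)]^2.
Substituting the known concentrations and solving, log [Mg2+(aq)] = 0.245 and [Mg2+(aq)] = 1.8 M.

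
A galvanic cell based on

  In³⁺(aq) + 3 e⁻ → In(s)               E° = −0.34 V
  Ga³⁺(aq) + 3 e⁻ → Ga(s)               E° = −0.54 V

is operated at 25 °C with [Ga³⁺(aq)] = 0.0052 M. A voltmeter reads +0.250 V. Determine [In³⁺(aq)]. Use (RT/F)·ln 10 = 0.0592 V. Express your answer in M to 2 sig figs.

In³⁺/In is the cathode (higher E°); E°cell = −0.34 − (−0.54) = +0.20 V with n = 3.
Rearranging E = E° − (0.0592/n)·log Q gives log Q = 3(+0.20 − (+0.250))/0.0592 = −2.534.
Balancing electrons gives In³⁺(aq) + Ga(s) → In(s) + Ga³⁺(aq); thus Q = [Ga³⁺(aq)] / [In³⁺(aq)].
Substituting the known concentrations and solving, log [In³⁺(aq)] = 0.250 and [In³⁺(aq)] = 1.8 M.

1.8 M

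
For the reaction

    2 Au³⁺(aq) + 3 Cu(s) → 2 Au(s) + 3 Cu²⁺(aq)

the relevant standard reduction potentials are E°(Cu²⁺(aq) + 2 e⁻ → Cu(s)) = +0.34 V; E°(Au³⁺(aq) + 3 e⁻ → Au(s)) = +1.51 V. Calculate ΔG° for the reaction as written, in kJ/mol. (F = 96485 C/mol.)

−677 kJ/mol

In the reaction as written Au³⁺(aq) is reduced, so the Au³⁺/Au couple is the cathode and Cu²⁺/Cu is the anode.
E°cell = +1.51 − (+0.34) = +1.17 V; balancing electrons gives n = 6.
ΔG° = −nFE°cell = −(6)(96485)(+1.17) J/mol = −677 kJ/mol.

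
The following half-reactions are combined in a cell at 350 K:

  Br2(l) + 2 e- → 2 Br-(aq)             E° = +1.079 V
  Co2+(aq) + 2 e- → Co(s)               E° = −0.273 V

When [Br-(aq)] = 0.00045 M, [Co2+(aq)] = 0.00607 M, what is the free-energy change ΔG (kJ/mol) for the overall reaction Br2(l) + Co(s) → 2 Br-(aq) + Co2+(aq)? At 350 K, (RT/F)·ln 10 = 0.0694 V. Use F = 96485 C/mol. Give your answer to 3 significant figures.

−321 kJ/mol

E°cell = +1.079 − (−0.273) = +1.352 V; the balanced reaction transfers n = 2 electrons.
Here Q = [Br-(aq)]^2·[Co2+(aq)] = 1.23×10^−9 (log Q = −8.910), giving E = +1.352 − (0.0694/2)·(−8.910) = +1.6612 V.
Then ΔG = −nFE = −2 × 96485 × +1.6612 J/mol = −321 kJ/mol.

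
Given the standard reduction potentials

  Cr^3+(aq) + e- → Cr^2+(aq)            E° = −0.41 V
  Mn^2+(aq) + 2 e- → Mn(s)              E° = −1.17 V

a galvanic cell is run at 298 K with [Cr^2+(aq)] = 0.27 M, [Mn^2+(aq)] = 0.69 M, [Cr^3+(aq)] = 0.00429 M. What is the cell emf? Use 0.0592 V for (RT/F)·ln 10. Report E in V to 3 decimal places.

+0.658 V

The Cr³⁺/Cr²⁺ couple has the more positive E°, so it is the cathode; Mn²⁺/Mn is the anode.
The standard potential is −0.41 − (−1.17) = +0.76 V and the balanced reaction transfers n = 2 electrons.
The balanced reaction is 2 Cr^3+(aq) + Mn(s) → 2 Cr^2+(aq) + Mn^2+(aq), so Q = ([Cr^2+(aq)]^2·[Mn^2+(aq)]) / [Cr^3+(aq)]^2 = 2.73×10^3 and log Q = 3.437.
By the Nernst equation, E = +0.76 − (0.0592/2)·(3.437) = +0.658 V.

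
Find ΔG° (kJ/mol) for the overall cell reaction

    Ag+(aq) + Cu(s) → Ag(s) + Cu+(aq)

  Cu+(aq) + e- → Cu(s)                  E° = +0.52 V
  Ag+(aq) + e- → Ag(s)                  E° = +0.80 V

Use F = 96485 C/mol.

In the reaction as written Ag+(aq) is reduced, so the Ag⁺/Ag couple is the cathode and Cu⁺/Cu is the anode.
E°cell = +0.80 − (+0.52) = +0.28 V; balancing electrons gives n = 1.
ΔG° = −nFE°cell = −(1)(96485)(+0.28) J/mol = −27.0 kJ/mol.

−27.0 kJ/mol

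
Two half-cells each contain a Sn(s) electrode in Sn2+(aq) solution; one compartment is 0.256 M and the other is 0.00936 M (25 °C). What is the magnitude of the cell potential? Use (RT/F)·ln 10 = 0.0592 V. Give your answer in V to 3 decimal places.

0.043 V

For a concentration cell E°cell = 0, since both electrodes use the same couple.
The compartment with the higher Sn2+(aq) concentration (0.256 M) acts as the cathode; ions are reduced there and produced at the dilute (0.00936 M) anode.
With n = 2, Ecell = −(0.0592/2)·log([dilute]/[conc]) = −(0.0592/2)·log(0.00936/0.256) = +0.043 V.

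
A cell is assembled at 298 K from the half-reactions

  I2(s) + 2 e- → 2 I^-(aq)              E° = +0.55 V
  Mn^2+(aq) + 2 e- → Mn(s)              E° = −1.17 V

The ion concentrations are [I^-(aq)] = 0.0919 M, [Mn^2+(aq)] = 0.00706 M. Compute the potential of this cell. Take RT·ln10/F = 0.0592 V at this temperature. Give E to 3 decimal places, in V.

Since E°(I₂/I⁻) > E°(Mn²⁺/Mn), I₂/I⁻ serves as the cathode.
The standard potential is +0.55 − (−1.17) = +1.72 V and the balanced reaction transfers n = 2 electrons.
Balancing gives I2(s) + Mn(s) → 2 I^-(aq) + Mn^2+(aq); hence Q = [I^-(aq)]^2·[Mn^2+(aq)] = 5.96×10^−5 (log Q = −4.225).
Applying E = E° − (RT ln10/nF)·log Q gives +1.72 − (0.0592/2)(−4.225) = +1.845 V.

+1.845 V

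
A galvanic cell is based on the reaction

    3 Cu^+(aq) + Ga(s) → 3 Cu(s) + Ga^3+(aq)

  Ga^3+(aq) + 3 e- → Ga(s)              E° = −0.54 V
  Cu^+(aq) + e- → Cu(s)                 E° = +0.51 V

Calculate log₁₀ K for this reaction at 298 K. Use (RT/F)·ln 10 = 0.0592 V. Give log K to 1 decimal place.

log K = 53.2

The Cu⁺/Cu couple is reduced (cathode); E°cell = +0.51 − (−0.54) = +1.05 V with n = 3.
At equilibrium E = 0, so log K = nE°cell / 0.0592 = (3)(+1.05) / 0.0592 = 53.2.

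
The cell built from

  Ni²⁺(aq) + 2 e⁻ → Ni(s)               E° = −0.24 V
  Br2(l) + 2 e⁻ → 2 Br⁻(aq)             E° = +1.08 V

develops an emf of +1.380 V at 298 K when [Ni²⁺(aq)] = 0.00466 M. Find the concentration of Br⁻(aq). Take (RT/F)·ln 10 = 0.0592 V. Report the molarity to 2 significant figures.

With Br₂/Br⁻ at the cathode and Ni²⁺/Ni at the anode, E°cell = +1.08 − (−0.24) = +1.32 V (n = 2).
From the Nernst equation, log Q = n(E° − E)/0.0592 = 2·(+1.32 − (+1.380))/0.0592 = −2.027.
For Br2(l) + Ni(s) → 2 Br⁻(aq) + Ni²⁺(aq), the reaction quotient is Q = [Br⁻(aq)]^2·[Ni²⁺(aq)].
Isolating [Br⁻(aq)] in Q = 10^{−2.027} yields log [Br⁻(aq)] = 0.152, i.e. 1.4 M.

1.4 M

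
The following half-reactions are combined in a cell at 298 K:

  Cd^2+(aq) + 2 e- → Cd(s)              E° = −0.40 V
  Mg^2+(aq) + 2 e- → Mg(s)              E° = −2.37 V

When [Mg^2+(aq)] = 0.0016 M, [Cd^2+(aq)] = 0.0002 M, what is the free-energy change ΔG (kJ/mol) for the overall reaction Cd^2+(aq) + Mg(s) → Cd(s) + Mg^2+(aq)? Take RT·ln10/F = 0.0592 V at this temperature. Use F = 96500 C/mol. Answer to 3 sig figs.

E°cell = −0.40 − (−2.37) = +1.97 V; the balanced reaction transfers n = 2 electrons.
Q = [Mg^2+(aq)] / [Cd^2+(aq)] = 8, so log Q = 0.903 and E = +1.97 − (0.0592/2)(0.903) = +1.9433 V.
ΔG = −nFE = −(2)(96500)(+1.9433) J/mol = −375 kJ/mol.

−375 kJ/mol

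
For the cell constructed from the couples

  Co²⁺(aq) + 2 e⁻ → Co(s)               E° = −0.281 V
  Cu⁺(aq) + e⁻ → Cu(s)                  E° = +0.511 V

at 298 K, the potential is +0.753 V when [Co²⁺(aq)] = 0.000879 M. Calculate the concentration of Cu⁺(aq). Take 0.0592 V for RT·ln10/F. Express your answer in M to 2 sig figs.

0.0065 M

Cu⁺/Cu is the cathode (higher E°); E°cell = +0.511 − (−0.281) = +0.792 V with n = 2.
Since E = E° − (0.0592/n)·log Q, log Q = n(E° − E)/0.0592 = 1.318.
The balanced reaction is 2 Cu⁺(aq) + Co(s) → 2 Cu(s) + Co²⁺(aq), so Q = [Co²⁺(aq)] / [Cu⁺(aq)]^2.
Substituting the known concentrations and solving, log [Cu⁺(aq)] = −2.187 and [Cu⁺(aq)] = 0.0065 M.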